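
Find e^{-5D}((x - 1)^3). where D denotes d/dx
x^{3} - 18 x^{2} + 108 x - 216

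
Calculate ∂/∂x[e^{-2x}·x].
\left(1 - 2 x\right) e^{- 2 x}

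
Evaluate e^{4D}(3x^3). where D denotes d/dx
3 x^{3} + 36 x^{2} + 144 x + 192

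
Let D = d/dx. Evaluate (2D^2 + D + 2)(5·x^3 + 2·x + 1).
10 x^{3} + 15 x^{2} + 64 x + 4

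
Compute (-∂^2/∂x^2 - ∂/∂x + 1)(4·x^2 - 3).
4 x^{2} - 8 x - 11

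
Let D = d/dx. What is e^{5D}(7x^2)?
7 x^{2} + 70 x + 175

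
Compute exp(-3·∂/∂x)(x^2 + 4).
x^{2} - 6 x + 13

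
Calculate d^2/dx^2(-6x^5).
- 120 x^{3}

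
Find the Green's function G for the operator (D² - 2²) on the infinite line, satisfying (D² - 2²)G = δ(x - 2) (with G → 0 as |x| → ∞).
-\frac{e^{-2|x - 2|}}{4}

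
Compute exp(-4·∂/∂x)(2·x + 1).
2 x - 7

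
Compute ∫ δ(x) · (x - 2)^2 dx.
4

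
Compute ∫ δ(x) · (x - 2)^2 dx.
4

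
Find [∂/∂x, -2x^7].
- 14 x^{6}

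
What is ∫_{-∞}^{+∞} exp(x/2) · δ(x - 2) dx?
e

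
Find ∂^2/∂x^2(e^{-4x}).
16 e^{- 4 x}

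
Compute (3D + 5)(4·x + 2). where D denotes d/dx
20 x + 22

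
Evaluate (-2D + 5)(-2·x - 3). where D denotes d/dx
- 10 x - 11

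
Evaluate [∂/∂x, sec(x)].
\tan{\left(x \right)} \sec{\left(x \right)}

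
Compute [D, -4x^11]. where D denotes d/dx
- 44 x^{10}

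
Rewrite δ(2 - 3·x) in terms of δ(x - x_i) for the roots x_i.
\frac{\delta(x - 2/3)}{3}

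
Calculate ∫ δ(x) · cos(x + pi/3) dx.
\frac{1}{2}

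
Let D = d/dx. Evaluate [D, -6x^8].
- 48 x^{7}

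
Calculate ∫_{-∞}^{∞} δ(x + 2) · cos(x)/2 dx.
\frac{\cos{\left(2 \right)}}{2}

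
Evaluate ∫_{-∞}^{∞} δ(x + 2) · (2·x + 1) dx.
-3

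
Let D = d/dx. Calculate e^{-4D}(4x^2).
4 x^{2} - 32 x + 64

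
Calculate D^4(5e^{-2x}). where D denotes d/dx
80 e^{- 2 x}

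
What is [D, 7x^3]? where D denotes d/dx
21 x^{2}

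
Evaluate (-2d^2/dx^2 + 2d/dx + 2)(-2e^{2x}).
4 e^{2 x}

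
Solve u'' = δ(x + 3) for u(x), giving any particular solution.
\frac{|x + 3|}{2}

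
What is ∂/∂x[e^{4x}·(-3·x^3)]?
x^{2} \left(- 12 x - 9\right) e^{4 x}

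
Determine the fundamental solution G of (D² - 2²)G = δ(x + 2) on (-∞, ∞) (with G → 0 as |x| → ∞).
-\frac{e^{-2|x + 2|}}{4}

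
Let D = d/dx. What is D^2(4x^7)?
168 x^{5}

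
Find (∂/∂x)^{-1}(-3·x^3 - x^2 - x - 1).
- \frac{3 x^{4}}{4} - \frac{x^{3}}{3} - \frac{x^{2}}{2} - x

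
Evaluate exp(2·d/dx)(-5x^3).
- 5 x^{3} - 30 x^{2} - 60 x - 40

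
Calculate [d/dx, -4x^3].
- 12 x^{2}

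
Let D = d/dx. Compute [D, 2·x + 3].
2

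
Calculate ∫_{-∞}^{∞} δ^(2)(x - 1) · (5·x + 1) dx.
0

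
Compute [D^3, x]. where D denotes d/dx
3D^{2}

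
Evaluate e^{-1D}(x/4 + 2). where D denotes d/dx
\frac{x}{4} + \frac{7}{4}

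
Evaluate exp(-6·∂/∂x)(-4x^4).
- 4 x^{4} + 96 x^{3} - 864 x^{2} + 3456 x - 5184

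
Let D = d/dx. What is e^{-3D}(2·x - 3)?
2 x - 9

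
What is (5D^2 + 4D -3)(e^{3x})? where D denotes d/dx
54 e^{3 x}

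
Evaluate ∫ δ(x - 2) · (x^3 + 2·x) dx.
12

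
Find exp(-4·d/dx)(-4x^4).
- 4 x^{4} + 64 x^{3} - 384 x^{2} + 1024 x - 1024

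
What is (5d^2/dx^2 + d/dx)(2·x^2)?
4 x + 20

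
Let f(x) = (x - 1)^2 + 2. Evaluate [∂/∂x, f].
2 x - 2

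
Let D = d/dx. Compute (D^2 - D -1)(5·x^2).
- 5 x^{2} - 10 x + 10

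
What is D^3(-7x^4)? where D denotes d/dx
- 168 x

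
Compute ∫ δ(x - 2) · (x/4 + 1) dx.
\frac{3}{2}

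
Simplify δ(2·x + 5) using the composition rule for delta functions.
\frac{\delta(x + 5/2)}{2}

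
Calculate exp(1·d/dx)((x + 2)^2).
x^{2} + 6 x + 9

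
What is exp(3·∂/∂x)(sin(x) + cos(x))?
\sqrt{2} \sin{\left(x + \frac{\pi}{4} + 3 \right)}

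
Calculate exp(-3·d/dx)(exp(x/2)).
e^{\frac{x}{2} - \frac{3}{2}}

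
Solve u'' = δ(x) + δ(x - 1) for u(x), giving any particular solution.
\frac{|x|}{2} + \frac{|x - 1|}{2}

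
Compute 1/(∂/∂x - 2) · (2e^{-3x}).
- \frac{2 e^{- 3 x}}{5}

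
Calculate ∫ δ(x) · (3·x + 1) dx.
1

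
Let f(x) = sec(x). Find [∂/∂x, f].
\tan{\left(x \right)} \sec{\left(x \right)}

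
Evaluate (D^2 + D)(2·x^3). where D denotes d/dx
6 x \left(x + 2\right)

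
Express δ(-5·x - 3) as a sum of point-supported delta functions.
\frac{\delta(x + 3/5)}{5}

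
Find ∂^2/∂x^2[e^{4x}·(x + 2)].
\left(16 x + 40\right) e^{4 x}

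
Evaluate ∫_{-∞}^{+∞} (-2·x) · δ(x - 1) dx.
-2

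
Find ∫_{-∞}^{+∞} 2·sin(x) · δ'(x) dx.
-2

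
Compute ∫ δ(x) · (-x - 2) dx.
-2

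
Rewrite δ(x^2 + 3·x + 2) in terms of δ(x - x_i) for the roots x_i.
\frac{\delta(x + 1) + \delta(x + 2)}{1}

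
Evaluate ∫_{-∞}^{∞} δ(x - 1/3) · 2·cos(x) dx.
2 \cos{\left(\frac{1}{3} \right)}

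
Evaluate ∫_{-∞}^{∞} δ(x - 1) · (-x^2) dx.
-1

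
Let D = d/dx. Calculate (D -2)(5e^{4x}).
10 e^{4 x}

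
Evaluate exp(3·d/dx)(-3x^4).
- 3 x^{4} - 36 x^{3} - 162 x^{2} - 324 x - 243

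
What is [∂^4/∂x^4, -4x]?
-16\frac{d^{3}}{dx^{3}}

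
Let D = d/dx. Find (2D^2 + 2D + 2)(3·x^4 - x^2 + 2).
2 x \left(3 x^{3} + 12 x^{2} + 35 x - 2\right)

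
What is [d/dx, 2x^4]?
8 x^{3}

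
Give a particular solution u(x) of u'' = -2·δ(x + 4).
-|x + 4|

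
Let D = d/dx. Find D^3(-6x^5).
- 360 x^{2}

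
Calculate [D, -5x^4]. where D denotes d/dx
- 20 x^{3}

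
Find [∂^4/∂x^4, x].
4\frac{d^{3}}{dx^{3}}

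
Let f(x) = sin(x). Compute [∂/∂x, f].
\cos{\left(x \right)}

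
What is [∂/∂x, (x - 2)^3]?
3 \left(x - 2\right)^{2}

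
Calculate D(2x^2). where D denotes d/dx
4 x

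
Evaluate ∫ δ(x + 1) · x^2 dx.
1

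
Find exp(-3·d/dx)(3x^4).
3 x^{4} - 36 x^{3} + 162 x^{2} - 324 x + 243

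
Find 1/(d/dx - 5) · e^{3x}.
- \frac{e^{3 x}}{2}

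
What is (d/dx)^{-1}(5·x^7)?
\frac{5 x^{8}}{8}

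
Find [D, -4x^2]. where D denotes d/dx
- 8 x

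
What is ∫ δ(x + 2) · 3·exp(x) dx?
\frac{3}{e^{2}}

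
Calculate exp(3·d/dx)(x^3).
x^{3} + 9 x^{2} + 27 x + 27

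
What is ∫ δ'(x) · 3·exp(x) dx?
-3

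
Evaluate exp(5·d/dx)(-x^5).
- x^{5} - 25 x^{4} - 250 x^{3} - 1250 x^{2} - 3125 x - 3125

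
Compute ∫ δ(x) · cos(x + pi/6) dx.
\frac{\sqrt{3}}{2}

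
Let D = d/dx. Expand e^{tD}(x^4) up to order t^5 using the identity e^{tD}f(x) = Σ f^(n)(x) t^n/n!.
t^{4} + 4 t^{3} x + 6 t^{2} x^{2} + 4 t x^{3} + x^{4}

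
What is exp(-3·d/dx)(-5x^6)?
- 5 x^{6} + 90 x^{5} - 675 x^{4} + 2700 x^{3} - 6075 x^{2} + 7290 x - 3645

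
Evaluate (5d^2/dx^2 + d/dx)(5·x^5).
25 x^{3} \left(x + 20\right)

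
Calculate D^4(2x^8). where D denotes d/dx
3360 x^{4}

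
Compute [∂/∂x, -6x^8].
- 48 x^{7}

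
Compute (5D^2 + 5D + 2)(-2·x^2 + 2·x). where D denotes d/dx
- 4 x^{2} - 16 x - 10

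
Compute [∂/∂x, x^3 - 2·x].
3 x^{2} - 2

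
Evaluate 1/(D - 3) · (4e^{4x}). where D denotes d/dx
4 e^{4 x}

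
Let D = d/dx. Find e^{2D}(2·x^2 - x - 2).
2 x^{2} + 7 x + 4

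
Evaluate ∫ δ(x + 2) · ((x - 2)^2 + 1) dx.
17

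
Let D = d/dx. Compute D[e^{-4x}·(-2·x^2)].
4 x \left(2 x - 1\right) e^{- 4 x}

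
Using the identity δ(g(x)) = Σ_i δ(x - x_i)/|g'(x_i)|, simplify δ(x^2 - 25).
\frac{\delta(x - 5) + \delta(x + 5)}{10}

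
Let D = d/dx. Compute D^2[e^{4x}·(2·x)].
\left(32 x + 16\right) e^{4 x}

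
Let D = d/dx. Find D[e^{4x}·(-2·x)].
\left(- 8 x - 2\right) e^{4 x}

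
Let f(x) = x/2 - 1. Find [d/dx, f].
\frac{1}{2}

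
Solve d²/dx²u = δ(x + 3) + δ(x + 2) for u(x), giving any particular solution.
\frac{|x + 3|}{2} + \frac{|x + 2|}{2}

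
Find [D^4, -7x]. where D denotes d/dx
-28D^{3}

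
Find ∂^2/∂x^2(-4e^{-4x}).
- 64 e^{- 4 x}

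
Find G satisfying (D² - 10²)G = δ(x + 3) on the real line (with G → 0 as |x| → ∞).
-\frac{e^{-10|x + 3|}}{20}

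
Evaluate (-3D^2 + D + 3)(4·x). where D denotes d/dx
12 x + 4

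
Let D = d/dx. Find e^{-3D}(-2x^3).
- 2 x^{3} + 18 x^{2} - 54 x + 54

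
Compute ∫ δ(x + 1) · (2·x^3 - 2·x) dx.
0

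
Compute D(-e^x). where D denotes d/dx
- e^{x}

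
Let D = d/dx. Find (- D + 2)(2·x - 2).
4 x - 6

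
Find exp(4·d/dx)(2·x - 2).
2 x + 6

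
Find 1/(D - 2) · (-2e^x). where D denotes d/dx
2 e^{x}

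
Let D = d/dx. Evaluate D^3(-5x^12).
- 6600 x^{9}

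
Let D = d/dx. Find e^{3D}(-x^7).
- x^{7} - 21 x^{6} - 189 x^{5} - 945 x^{4} - 2835 x^{3} - 5103 x^{2} - 5103 x - 2187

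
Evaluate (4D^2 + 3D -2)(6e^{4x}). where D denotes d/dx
444 e^{4 x}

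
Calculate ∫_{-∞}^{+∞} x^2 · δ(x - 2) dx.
4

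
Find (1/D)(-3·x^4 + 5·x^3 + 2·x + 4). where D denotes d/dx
- \frac{3 x^{5}}{5} + \frac{5 x^{4}}{4} + x^{2} + 4 x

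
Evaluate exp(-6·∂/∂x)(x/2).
\frac{x}{2} - 3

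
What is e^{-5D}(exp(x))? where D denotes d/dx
e^{x - 5}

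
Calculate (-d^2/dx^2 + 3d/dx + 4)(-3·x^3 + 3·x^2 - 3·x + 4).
- 12 x^{3} - 15 x^{2} + 24 x + 1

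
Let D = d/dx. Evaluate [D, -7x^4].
- 28 x^{3}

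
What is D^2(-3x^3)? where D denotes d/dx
- 18 x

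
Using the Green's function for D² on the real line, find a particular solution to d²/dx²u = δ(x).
\frac{|x|}{2}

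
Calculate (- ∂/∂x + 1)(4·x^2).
4 x \left(x - 2\right)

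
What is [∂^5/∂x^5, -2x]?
-10\frac{d^{4}}{dx^{4}}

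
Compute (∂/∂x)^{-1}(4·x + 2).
2 x^{2} + 2 x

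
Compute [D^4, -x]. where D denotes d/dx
-4D^{3}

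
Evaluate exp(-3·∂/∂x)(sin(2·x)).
\sin{\left(2 x - 6 \right)}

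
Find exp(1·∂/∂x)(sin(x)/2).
\frac{\sin{\left(x + 1 \right)}}{2}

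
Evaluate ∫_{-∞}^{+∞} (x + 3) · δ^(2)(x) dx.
0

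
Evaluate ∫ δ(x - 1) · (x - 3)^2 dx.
4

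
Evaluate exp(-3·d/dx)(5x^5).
5 x^{5} - 75 x^{4} + 450 x^{3} - 1350 x^{2} + 2025 x - 1215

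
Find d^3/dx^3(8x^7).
1680 x^{4}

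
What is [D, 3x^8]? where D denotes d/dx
24 x^{7}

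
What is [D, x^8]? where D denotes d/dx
8 x^{7}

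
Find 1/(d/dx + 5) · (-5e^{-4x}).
- 5 e^{- 4 x}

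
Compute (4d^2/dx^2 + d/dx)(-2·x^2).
- 4 x - 16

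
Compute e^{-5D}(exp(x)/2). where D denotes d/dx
\frac{e^{x - 5}}{2}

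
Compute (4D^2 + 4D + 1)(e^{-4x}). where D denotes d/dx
49 e^{- 4 x}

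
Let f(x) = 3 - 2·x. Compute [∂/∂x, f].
-2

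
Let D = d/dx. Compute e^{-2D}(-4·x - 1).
7 - 4 x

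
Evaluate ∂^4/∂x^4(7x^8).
11760 x^{4}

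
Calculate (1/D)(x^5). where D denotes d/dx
\frac{x^{6}}{6}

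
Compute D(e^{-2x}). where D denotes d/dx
- 2 e^{- 2 x}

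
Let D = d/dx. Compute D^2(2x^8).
112 x^{6}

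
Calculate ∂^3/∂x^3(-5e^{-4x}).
320 e^{- 4 x}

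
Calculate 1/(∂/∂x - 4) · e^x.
- \frac{e^{x}}{3}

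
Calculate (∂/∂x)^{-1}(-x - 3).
- \frac{x^{2}}{2} - 3 x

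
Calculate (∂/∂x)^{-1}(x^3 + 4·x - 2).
\frac{x^{4}}{4} + 2 x^{2} - 2 x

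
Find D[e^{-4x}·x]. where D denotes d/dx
\left(1 - 4 x\right) e^{- 4 x}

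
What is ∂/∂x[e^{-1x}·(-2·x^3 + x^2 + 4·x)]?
\left(2 x^{3} - 7 x^{2} - 2 x + 4\right) e^{- x}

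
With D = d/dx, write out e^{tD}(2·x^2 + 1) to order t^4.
2 t^{2} + 4 t x + 2 x^{2} + 1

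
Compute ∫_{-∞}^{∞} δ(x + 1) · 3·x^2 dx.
3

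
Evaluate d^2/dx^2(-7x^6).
- 210 x^{4}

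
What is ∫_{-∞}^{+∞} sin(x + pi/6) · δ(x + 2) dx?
\cos{\left(\frac{\pi}{3} + 2 \right)}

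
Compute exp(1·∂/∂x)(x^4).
x^{4} + 4 x^{3} + 6 x^{2} + 4 x + 1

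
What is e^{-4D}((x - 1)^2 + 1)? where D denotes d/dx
x^{2} - 10 x + 26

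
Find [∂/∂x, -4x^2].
- 8 x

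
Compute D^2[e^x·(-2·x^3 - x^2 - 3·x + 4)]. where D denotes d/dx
\left(- 2 x^{3} - 13 x^{2} - 19 x - 4\right) e^{x}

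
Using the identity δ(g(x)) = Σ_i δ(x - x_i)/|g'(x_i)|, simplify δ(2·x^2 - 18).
\frac{\delta(x - 3) + \delta(x + 3)}{12}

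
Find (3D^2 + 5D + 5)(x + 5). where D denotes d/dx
5 x + 30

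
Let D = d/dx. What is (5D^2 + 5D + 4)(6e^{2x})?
204 e^{2 x}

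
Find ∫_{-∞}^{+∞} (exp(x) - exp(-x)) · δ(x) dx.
0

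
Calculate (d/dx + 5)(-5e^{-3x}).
- 10 e^{- 3 x}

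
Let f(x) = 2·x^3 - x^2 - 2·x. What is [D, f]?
6 x^{2} - 2 x - 2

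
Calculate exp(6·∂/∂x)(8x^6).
8 x^{6} + 288 x^{5} + 4320 x^{4} + 34560 x^{3} + 155520 x^{2} + 373248 x + 373248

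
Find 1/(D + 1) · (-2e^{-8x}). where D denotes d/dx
\frac{2 e^{- 8 x}}{7}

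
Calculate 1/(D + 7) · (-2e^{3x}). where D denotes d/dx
- \frac{e^{3 x}}{5}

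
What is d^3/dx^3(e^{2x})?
8 e^{2 x}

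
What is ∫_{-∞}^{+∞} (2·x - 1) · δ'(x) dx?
-2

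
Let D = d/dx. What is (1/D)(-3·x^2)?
- x^{3}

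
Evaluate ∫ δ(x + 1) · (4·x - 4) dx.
-8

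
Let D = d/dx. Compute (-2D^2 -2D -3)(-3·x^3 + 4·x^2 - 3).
9 x^{3} + 6 x^{2} + 20 x - 7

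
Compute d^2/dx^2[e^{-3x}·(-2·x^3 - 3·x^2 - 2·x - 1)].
3 \left(- 6 x^{3} + 3 x^{2} + 2 x - 1\right) e^{- 3 x}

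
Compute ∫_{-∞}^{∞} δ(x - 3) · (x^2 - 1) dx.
8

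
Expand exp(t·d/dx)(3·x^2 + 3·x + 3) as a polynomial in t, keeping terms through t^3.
3 t^{2} + 3 t \left(2 x + 1\right) + 3 x^{2} + 3 x + 3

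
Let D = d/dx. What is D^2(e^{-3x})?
9 e^{- 3 x}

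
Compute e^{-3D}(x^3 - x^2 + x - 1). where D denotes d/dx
x^{3} - 10 x^{2} + 34 x - 40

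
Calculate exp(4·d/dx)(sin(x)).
\sin{\left(x + 4 \right)}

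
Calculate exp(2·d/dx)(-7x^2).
- 7 x^{2} - 28 x - 28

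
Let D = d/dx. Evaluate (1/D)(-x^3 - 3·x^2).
- \frac{x^{4}}{4} - x^{3}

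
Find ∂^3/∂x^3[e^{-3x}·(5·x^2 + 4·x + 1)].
9 \left(- 15 x^{2} + 18 x - 1\right) e^{- 3 x}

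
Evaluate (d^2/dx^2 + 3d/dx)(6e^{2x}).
60 e^{2 x}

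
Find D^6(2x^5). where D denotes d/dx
0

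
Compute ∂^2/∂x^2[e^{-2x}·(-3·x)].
12 \left(1 - x\right) e^{- 2 x}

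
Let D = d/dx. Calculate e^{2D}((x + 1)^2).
x^{2} + 6 x + 9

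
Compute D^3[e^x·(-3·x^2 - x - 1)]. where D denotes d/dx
\left(- 3 x^{2} - 19 x - 22\right) e^{x}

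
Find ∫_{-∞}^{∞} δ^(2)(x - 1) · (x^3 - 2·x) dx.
6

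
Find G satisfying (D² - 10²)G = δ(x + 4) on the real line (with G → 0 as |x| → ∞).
-\frac{e^{-10|x + 4|}}{20}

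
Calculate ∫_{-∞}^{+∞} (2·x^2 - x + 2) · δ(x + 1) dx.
5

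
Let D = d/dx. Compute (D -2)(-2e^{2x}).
0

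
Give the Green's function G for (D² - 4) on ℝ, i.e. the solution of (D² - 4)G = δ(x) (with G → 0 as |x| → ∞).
-\frac{e^{-2|x|}}{4}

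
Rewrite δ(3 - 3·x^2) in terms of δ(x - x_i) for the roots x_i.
\frac{\delta(x - 1) + \delta(x + 1)}{6}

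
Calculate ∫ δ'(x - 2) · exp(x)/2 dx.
- \frac{e^{2}}{2}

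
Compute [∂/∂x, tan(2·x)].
\frac{2}{\cos^{2}{\left(2 x \right)}}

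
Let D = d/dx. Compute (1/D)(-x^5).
- \frac{x^{6}}{6}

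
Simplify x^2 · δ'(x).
0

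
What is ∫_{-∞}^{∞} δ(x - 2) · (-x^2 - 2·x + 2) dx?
-6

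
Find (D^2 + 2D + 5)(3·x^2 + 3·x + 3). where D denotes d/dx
15 x^{2} + 27 x + 27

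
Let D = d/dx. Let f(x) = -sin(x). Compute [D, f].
- \cos{\left(x \right)}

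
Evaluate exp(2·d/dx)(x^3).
x^{3} + 6 x^{2} + 12 x + 8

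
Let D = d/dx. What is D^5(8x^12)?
760320 x^{7}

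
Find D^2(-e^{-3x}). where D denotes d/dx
- 9 e^{- 3 x}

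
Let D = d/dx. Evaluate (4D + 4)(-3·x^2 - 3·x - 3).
- 12 x^{2} - 36 x - 24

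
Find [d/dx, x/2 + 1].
\frac{1}{2}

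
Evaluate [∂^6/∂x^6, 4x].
24\frac{d^{5}}{dx^{5}}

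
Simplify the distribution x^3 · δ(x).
0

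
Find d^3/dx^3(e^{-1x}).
- e^{- x}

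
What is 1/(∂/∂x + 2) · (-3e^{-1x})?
- 3 e^{- x}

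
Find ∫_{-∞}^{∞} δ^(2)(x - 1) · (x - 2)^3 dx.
-6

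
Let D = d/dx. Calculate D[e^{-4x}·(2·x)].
2 \left(1 - 4 x\right) e^{- 4 x}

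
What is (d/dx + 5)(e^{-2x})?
3 e^{- 2 x}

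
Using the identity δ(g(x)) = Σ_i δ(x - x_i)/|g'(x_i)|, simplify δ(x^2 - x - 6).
\frac{\delta(x - 3) + \delta(x + 2)}{5}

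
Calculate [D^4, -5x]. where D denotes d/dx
-20D^{3}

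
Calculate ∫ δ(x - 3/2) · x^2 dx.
\frac{9}{4}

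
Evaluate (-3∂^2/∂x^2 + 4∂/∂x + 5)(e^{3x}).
- 10 e^{3 x}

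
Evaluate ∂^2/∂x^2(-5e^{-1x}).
- 5 e^{- x}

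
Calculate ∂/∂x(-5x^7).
- 35 x^{6}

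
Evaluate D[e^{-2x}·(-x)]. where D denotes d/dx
\left(2 x - 1\right) e^{- 2 x}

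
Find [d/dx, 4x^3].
12 x^{2}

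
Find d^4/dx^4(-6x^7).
- 5040 x^{3}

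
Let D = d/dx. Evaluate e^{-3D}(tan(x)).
\tan{\left(x - 3 \right)}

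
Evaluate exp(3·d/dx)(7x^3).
7 x^{3} + 63 x^{2} + 189 x + 189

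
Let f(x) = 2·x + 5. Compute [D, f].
2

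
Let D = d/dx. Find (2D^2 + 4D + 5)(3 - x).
11 - 5 x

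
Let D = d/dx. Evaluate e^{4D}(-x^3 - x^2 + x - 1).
- x^{3} - 13 x^{2} - 55 x - 77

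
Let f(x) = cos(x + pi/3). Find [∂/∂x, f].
- \sin{\left(x + \frac{\pi}{3} \right)}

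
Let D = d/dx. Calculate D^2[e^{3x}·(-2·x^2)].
\left(- 18 x^{2} - 24 x - 4\right) e^{3 x}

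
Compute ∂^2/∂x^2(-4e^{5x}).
- 100 e^{5 x}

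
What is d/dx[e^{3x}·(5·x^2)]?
5 x \left(3 x + 2\right) e^{3 x}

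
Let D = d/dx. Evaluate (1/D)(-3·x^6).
- \frac{3 x^{7}}{7}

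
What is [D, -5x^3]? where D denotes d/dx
- 15 x^{2}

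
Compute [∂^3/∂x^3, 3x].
9\frac{d^{2}}{dx^{2}}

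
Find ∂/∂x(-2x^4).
- 8 x^{3}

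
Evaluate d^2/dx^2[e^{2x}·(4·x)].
16 \left(x + 1\right) e^{2 x}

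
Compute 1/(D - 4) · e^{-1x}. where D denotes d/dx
- \frac{e^{- x}}{5}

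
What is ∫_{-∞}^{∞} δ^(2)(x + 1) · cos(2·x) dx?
- 4 \cos{\left(2 \right)}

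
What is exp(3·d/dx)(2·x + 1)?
2 x + 7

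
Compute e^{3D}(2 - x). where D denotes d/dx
- x - 1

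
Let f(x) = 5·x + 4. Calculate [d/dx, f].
5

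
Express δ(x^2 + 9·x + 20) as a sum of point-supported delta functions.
\frac{\delta(x + 4) + \delta(x + 5)}{1}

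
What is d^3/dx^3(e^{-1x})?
- e^{- x}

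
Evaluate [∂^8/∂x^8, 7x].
56\frac{d^{7}}{dx^{7}}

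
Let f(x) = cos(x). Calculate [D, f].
- \sin{\left(x \right)}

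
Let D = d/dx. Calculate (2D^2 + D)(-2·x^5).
10 x^{3} \left(- x - 8\right)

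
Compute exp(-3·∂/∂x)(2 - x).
5 - x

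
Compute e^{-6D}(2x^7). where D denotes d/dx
2 x^{7} - 84 x^{6} + 1512 x^{5} - 15120 x^{4} + 90720 x^{3} - 326592 x^{2} + 653184 x - 559872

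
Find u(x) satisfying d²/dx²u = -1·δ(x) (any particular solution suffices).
-\frac{|x|}{2}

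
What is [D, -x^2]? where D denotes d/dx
- 2 x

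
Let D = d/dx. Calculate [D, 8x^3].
24 x^{2}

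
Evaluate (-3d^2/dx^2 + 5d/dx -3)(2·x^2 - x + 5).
- 6 x^{2} + 23 x - 32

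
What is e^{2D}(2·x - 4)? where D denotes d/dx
2 x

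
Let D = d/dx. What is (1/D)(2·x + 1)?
x^{2} + x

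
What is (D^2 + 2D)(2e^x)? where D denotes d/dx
6 e^{x}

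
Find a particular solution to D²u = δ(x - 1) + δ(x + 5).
\frac{|x - 1|}{2} + \frac{|x + 5|}{2}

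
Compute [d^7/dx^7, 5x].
35\frac{d^{6}}{dx^{6}}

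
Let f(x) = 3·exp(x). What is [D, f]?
3 e^{x}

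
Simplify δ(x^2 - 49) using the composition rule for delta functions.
\frac{\delta(x - 7) + \delta(x + 7)}{14}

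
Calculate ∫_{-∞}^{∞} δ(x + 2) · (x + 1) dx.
-1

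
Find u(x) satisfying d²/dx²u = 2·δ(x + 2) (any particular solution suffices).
|x + 2|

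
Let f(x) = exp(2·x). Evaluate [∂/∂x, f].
2 e^{2 x}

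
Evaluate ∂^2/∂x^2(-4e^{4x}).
- 64 e^{4 x}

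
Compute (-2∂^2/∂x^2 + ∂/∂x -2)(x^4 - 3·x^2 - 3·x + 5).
- 2 x^{4} + 4 x^{3} - 18 x^{2} - 1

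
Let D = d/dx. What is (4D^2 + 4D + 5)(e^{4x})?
85 e^{4 x}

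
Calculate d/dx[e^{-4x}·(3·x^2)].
6 x \left(1 - 2 x\right) e^{- 4 x}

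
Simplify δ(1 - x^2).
\frac{\delta(x - 1) + \delta(x + 1)}{2}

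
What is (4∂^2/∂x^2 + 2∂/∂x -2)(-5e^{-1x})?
0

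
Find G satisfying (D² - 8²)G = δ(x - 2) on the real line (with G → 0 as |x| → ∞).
-\frac{e^{-8|x - 2|}}{16}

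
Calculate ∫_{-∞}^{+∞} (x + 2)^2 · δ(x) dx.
4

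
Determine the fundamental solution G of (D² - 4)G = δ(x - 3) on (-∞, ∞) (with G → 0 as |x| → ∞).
-\frac{e^{-2|x - 3|}}{4}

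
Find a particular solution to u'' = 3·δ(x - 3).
\frac{3|x - 3|}{2}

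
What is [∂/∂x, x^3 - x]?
3 x^{2} - 1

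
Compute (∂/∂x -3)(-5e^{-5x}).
40 e^{- 5 x}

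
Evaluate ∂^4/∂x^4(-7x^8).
- 11760 x^{4}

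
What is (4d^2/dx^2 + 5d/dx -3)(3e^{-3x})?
54 e^{- 3 x}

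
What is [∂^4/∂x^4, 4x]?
16\frac{d^{3}}{dx^{3}}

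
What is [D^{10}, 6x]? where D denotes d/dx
60D^{9}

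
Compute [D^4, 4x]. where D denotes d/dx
16D^{3}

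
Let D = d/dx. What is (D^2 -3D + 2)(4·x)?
8 x - 12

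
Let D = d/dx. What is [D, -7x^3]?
- 21 x^{2}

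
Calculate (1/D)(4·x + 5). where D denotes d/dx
2 x^{2} + 5 x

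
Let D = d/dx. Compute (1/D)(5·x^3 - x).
\frac{5 x^{4}}{4} - \frac{x^{2}}{2}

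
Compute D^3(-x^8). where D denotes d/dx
- 336 x^{5}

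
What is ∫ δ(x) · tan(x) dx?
0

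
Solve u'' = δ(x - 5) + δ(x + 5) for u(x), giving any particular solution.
\frac{|x - 5|}{2} + \frac{|x + 5|}{2}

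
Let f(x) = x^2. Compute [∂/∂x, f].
2 x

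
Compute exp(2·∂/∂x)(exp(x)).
e^{x + 2}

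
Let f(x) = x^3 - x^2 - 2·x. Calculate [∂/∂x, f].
3 x^{2} - 2 x - 2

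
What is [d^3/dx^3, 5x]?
15\frac{d^{2}}{dx^{2}}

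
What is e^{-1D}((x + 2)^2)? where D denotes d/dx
x^{2} + 2 x + 1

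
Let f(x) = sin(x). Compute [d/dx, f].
\cos{\left(x \right)}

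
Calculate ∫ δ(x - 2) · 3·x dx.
6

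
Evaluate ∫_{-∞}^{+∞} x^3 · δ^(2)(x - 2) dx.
12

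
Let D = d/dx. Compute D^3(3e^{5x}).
375 e^{5 x}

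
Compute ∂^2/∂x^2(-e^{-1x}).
- e^{- x}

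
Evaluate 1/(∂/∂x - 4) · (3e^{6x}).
\frac{3 e^{6 x}}{2}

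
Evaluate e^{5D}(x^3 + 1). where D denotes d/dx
x^{3} + 15 x^{2} + 75 x + 126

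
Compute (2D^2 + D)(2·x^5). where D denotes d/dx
10 x^{3} \left(x + 8\right)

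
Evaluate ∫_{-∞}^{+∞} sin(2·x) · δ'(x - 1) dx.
- 2 \cos{\left(2 \right)}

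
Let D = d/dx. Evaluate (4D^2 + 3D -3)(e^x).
4 e^{x}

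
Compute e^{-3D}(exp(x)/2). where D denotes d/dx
\frac{e^{x - 3}}{2}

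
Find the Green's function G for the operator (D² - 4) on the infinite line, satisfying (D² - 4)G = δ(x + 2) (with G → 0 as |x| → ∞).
-\frac{e^{-2|x + 2|}}{4}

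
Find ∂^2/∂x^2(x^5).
20 x^{3}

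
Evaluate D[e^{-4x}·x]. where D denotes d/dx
\left(1 - 4 x\right) e^{- 4 x}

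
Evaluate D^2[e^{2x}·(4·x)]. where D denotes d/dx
16 \left(x + 1\right) e^{2 x}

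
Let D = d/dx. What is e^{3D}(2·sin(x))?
2 \sin{\left(x + 3 \right)}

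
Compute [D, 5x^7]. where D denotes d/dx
35 x^{6}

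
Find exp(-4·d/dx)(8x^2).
8 x^{2} - 64 x + 128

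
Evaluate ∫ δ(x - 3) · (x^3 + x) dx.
30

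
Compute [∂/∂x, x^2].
2 x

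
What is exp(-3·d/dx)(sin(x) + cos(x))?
\sqrt{2} \cos{\left(- x + \frac{\pi}{4} + 3 \right)}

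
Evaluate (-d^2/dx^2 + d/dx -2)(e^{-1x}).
- 4 e^{- x}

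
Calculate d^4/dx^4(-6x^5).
- 720 x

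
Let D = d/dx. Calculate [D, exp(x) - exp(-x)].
2 \cosh{\left(x \right)}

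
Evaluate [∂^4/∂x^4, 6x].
24\frac{d^{3}}{dx^{3}}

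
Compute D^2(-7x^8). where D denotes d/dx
- 392 x^{6}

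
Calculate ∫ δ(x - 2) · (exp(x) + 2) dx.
2 + e^{2}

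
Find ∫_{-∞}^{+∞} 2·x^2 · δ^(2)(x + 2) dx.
4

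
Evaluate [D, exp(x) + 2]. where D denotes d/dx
e^{x}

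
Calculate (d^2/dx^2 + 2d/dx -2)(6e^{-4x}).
36 e^{- 4 x}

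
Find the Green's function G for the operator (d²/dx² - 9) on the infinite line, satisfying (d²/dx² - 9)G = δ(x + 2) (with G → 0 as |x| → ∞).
-\frac{e^{-3|x + 2|}}{6}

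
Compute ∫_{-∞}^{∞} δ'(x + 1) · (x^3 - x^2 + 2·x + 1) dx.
-7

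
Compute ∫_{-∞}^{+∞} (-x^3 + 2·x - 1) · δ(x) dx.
-1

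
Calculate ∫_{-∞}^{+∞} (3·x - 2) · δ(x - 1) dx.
1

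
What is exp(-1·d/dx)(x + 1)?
x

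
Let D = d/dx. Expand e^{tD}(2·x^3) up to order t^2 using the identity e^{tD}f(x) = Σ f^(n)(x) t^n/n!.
2 x \left(3 t^{2} + 3 t x + x^{2}\right)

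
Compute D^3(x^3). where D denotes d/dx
6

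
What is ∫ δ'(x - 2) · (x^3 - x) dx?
-11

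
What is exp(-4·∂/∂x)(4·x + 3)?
4 x - 13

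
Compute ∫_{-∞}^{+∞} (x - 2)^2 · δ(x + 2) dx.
16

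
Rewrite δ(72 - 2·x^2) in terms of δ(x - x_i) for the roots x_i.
\frac{\delta(x - 6) + \delta(x + 6)}{24}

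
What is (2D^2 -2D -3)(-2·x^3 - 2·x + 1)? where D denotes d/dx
6 x^{3} + 12 x^{2} - 18 x + 1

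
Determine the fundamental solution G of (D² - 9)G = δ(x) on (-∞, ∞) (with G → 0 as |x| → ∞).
-\frac{e^{-3|x|}}{6}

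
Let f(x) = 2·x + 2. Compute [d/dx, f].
2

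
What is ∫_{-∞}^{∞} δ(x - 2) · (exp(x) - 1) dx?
-1 + e^{2}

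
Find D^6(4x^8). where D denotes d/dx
80640 x^{2}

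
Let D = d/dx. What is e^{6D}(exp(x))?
e^{x + 6}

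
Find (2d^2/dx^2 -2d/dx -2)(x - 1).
- 2 x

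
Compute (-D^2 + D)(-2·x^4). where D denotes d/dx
8 x^{2} \left(3 - x\right)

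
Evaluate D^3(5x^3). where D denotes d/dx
30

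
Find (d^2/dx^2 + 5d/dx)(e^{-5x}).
0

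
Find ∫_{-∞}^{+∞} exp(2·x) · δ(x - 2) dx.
e^{4}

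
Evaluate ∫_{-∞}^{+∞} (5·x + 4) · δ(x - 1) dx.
9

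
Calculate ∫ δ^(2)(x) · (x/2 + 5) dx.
0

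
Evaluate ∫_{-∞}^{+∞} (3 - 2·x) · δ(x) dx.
3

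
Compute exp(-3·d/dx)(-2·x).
6 - 2 x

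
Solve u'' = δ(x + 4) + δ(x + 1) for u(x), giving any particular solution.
\frac{|x + 4|}{2} + \frac{|x + 1|}{2}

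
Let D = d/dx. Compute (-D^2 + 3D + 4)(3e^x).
18 e^{x}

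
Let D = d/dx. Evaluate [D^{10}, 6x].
60D^{9}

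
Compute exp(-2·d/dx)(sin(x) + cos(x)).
\sqrt{2} \cos{\left(- x + \frac{\pi}{4} + 2 \right)}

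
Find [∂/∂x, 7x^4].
28 x^{3}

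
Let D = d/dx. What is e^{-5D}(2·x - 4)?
2 x - 14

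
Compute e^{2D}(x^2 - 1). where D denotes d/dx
x^{2} + 4 x + 3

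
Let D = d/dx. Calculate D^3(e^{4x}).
64 e^{4 x}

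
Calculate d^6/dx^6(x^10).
151200 x^{4}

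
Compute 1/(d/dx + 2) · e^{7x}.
\frac{e^{7 x}}{9}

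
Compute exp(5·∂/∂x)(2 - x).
- x - 3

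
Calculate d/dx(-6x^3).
- 18 x^{2}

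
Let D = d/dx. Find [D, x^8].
8 x^{7}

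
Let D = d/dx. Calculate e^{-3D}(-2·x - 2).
4 - 2 x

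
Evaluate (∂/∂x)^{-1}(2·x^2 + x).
\frac{2 x^{3}}{3} + \frac{x^{2}}{2}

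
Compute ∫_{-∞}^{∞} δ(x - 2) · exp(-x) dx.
e^{-2}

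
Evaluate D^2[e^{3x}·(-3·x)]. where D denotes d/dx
\left(- 27 x - 18\right) e^{3 x}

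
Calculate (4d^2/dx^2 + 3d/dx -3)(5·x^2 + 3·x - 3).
- 15 x^{2} + 21 x + 58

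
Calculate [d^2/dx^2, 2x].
4\frac{d}{dx}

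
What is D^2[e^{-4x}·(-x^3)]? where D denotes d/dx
2 x \left(- 8 x^{2} + 12 x - 3\right) e^{- 4 x}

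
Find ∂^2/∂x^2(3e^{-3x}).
27 e^{- 3 x}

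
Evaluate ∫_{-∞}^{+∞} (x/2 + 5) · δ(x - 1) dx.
\frac{11}{2}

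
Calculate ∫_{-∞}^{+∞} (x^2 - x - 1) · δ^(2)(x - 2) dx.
2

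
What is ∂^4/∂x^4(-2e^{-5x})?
- 1250 e^{- 5 x}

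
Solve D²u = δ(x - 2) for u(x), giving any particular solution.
\frac{|x - 2|}{2}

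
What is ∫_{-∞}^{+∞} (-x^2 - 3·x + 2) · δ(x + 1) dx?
4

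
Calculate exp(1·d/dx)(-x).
- x - 1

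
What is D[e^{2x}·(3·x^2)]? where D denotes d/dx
6 x \left(x + 1\right) e^{2 x}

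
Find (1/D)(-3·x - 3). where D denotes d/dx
- \frac{3 x^{2}}{2} - 3 x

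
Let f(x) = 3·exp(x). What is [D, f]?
3 e^{x}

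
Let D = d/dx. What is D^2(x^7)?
42 x^{5}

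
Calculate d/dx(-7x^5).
- 35 x^{4}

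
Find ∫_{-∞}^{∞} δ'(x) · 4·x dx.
-4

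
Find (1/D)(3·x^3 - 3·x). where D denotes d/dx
\frac{3 x^{4}}{4} - \frac{3 x^{2}}{2}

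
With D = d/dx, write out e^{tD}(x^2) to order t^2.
t^{2} + 2 t x + x^{2}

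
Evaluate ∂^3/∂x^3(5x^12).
6600 x^{9}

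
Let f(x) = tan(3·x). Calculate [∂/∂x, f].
\frac{3}{\cos^{2}{\left(3 x \right)}}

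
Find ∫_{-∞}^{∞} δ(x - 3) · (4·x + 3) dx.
15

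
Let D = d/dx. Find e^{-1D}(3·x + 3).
3 x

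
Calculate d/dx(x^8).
8 x^{7}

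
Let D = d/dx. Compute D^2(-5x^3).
- 30 x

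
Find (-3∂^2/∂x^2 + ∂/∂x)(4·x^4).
16 x^{2} \left(x - 9\right)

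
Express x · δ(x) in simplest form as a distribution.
0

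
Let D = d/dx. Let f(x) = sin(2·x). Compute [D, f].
2 \cos{\left(2 x \right)}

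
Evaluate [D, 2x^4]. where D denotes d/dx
8 x^{3}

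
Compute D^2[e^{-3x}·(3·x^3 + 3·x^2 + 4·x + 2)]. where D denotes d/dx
9 x \left(3 x^{2} - 3 x + 2\right) e^{- 3 x}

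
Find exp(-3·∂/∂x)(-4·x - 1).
11 - 4 x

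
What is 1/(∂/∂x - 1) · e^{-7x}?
- \frac{e^{- 7 x}}{8}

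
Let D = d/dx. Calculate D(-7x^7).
- 49 x^{6}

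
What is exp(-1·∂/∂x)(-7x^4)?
- 7 x^{4} + 28 x^{3} - 42 x^{2} + 28 x - 7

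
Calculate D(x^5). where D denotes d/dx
5 x^{4}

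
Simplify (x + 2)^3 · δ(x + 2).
0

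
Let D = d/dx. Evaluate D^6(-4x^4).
0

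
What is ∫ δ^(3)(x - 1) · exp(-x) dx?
e^{-1}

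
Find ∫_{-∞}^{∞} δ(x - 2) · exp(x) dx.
e^{2}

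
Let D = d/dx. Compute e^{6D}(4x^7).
4 x^{7} + 168 x^{6} + 3024 x^{5} + 30240 x^{4} + 181440 x^{3} + 653184 x^{2} + 1306368 x + 1119744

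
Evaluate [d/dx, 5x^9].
45 x^{8}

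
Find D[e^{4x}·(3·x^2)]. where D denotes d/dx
6 x \left(2 x + 1\right) e^{4 x}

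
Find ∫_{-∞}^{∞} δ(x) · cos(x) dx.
1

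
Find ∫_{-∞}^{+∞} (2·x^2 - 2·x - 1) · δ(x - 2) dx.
3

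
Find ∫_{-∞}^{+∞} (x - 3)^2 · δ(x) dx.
9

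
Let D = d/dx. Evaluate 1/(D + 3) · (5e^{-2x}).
5 e^{- 2 x}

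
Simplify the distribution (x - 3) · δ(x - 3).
0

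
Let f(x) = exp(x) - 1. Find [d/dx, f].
e^{x}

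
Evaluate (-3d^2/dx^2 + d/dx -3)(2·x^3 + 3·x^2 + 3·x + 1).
- 6 x^{3} - 3 x^{2} - 39 x - 18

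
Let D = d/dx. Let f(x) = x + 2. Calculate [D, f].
1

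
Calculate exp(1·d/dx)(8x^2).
8 x^{2} + 16 x + 8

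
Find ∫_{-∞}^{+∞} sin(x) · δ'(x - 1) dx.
- \cos{\left(1 \right)}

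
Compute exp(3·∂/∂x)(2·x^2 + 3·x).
2 x^{2} + 15 x + 27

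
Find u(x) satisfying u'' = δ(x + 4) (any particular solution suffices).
\frac{|x + 4|}{2}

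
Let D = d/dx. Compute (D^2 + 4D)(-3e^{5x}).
- 135 e^{5 x}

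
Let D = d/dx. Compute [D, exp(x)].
e^{x}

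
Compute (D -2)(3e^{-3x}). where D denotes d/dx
- 15 e^{- 3 x}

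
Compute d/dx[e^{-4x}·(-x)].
\left(4 x - 1\right) e^{- 4 x}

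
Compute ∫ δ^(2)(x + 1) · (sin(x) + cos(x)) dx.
- \cos{\left(1 \right)} + \sin{\left(1 \right)}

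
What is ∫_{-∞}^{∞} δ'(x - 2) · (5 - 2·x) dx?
2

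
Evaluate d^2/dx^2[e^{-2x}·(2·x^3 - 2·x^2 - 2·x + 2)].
4 \left(2 x^{3} - 8 x^{2} + 5 x + 3\right) e^{- 2 x}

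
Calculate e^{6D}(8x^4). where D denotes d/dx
8 x^{4} + 192 x^{3} + 1728 x^{2} + 6912 x + 10368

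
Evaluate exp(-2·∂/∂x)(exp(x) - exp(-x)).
- e^{2 - x} + e^{x - 2}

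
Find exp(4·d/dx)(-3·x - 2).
- 3 x - 14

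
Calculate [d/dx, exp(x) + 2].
e^{x}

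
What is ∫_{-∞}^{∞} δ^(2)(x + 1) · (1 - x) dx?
0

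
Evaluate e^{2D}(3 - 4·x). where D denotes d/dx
- 4 x - 5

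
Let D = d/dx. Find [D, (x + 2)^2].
2 x + 4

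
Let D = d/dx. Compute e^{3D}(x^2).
x^{2} + 6 x + 9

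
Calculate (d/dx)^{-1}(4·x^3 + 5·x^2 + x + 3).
x^{4} + \frac{5 x^{3}}{3} + \frac{x^{2}}{2} + 3 x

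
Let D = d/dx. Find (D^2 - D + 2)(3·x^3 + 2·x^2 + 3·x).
6 x^{3} - 5 x^{2} + 20 x + 1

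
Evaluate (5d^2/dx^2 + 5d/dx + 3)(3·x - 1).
9 x + 12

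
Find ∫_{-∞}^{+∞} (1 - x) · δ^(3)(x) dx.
0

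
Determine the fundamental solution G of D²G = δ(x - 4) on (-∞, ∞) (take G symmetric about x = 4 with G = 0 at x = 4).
\frac{|x - 4|}{2}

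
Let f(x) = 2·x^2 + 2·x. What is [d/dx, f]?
4 x + 2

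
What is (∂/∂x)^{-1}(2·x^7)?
\frac{x^{8}}{4}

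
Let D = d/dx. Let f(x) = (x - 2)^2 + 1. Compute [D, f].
2 x - 4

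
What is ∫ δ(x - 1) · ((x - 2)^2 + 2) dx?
3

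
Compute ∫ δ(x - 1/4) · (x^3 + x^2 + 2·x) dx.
\frac{37}{64}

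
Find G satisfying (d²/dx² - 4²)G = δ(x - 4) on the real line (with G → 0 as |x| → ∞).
-\frac{e^{-4|x - 4|}}{8}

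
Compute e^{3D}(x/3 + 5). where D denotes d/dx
\frac{x}{3} + 6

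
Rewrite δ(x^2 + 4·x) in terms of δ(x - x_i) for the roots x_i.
\frac{\delta(x + 4) + \delta(x)}{4}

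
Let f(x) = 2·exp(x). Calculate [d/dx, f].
2 e^{x}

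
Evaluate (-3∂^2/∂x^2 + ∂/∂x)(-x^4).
4 x^{2} \left(9 - x\right)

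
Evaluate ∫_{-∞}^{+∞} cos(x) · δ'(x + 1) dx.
- \sin{\left(1 \right)}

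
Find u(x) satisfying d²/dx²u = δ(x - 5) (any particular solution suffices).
\frac{|x - 5|}{2}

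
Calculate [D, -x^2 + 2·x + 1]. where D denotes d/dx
2 - 2 x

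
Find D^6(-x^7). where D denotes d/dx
- 5040 x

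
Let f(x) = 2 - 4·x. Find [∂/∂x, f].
-4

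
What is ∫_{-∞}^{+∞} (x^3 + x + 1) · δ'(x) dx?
-1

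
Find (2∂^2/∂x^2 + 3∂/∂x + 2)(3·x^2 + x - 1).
6 x^{2} + 20 x + 13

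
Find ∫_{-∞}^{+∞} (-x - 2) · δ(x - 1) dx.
-3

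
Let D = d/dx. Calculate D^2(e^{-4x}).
16 e^{- 4 x}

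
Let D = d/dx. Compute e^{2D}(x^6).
x^{6} + 12 x^{5} + 60 x^{4} + 160 x^{3} + 240 x^{2} + 192 x + 64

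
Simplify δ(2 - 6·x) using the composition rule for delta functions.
\frac{\delta(x - 1/3)}{6}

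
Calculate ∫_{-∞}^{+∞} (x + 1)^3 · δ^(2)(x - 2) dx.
18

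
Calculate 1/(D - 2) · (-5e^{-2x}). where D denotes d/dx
\frac{5 e^{- 2 x}}{4}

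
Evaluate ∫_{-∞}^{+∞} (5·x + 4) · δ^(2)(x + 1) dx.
0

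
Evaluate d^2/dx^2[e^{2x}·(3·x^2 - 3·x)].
\left(12 x^{2} + 12 x - 6\right) e^{2 x}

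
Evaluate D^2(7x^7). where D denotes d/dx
294 x^{5}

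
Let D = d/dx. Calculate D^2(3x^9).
216 x^{7}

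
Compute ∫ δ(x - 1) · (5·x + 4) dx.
9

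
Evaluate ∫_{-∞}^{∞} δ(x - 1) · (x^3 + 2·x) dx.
3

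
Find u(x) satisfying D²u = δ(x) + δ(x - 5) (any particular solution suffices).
\frac{|x|}{2} + \frac{|x - 5|}{2}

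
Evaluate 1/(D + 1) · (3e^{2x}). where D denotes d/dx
e^{2 x}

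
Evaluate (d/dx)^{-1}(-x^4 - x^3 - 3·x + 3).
- \frac{x^{5}}{5} - \frac{x^{4}}{4} - \frac{3 x^{2}}{2} + 3 x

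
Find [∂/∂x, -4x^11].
- 44 x^{10}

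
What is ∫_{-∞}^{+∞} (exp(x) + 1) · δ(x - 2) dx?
1 + e^{2}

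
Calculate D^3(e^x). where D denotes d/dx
e^{x}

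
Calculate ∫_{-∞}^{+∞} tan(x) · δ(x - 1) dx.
\tan{\left(1 \right)}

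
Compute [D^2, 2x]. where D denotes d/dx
4D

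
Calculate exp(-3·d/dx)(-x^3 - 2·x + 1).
- x^{3} + 9 x^{2} - 29 x + 34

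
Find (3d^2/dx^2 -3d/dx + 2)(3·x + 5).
6 x + 1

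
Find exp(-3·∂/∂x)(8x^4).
8 x^{4} - 96 x^{3} + 432 x^{2} - 864 x + 648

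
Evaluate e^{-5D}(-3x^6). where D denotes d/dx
- 3 x^{6} + 90 x^{5} - 1125 x^{4} + 7500 x^{3} - 28125 x^{2} + 56250 x - 46875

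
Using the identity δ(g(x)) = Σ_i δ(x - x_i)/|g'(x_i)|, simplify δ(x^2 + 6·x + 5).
\frac{\delta(x + 5) + \delta(x + 1)}{4}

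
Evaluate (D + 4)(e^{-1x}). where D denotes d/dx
3 e^{- x}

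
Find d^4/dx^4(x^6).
360 x^{2}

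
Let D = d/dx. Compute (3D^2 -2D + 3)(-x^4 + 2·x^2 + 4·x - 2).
- 3 x^{4} + 8 x^{3} - 30 x^{2} + 4 x - 2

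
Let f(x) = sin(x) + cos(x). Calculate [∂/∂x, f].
- \sin{\left(x \right)} + \cos{\left(x \right)}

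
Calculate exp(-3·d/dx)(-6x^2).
- 6 x^{2} + 36 x - 54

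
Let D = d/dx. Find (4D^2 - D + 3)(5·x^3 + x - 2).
15 x^{3} - 15 x^{2} + 123 x - 7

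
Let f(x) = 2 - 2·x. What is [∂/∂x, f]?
-2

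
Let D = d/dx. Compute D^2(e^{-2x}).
4 e^{- 2 x}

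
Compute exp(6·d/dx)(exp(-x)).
e^{- x - 6}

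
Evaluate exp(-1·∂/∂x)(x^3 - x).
x \left(x^{2} - 3 x + 2\right)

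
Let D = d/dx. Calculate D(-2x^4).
- 8 x^{3}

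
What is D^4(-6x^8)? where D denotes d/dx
- 10080 x^{4}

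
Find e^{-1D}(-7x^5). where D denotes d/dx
- 7 x^{5} + 35 x^{4} - 70 x^{3} + 70 x^{2} - 35 x + 7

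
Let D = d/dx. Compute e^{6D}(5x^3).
5 x^{3} + 90 x^{2} + 540 x + 1080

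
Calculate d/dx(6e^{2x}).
12 e^{2 x}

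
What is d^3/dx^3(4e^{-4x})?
- 256 e^{- 4 x}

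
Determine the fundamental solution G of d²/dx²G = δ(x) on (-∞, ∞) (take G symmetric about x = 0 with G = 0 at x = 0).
\frac{|x|}{2}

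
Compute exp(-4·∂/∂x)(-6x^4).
- 6 x^{4} + 96 x^{3} - 576 x^{2} + 1536 x - 1536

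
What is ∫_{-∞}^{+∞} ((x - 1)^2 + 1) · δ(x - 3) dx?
5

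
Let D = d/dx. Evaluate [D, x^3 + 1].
3 x^{2}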